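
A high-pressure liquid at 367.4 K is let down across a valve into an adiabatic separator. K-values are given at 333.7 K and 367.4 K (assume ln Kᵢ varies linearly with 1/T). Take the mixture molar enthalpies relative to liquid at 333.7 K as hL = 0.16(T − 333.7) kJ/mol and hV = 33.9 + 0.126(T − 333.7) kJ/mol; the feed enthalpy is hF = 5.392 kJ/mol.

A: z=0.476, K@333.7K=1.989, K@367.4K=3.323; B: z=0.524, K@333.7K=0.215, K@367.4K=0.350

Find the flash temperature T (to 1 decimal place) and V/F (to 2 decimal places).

T = 337.2 K, V/F = 0.14

Adiabatic flash: solve Rachford–Rice at each trial T, then check hF = ψ·hV(T) + (1−ψ)·hL(T).
  T = 333.7 K: K = (1.989, 0.215), RR gives ψ = 0.077, H_out = 2.595 kJ/mol
  T = 367.4 K: K = (3.323, 0.350), RR gives ψ = 0.507, H_out = 21.990 kJ/mol
  T = 350.5 K: K = (2.601, 0.277), RR gives ψ = 0.331, H_out = 13.732 kJ/mol
  T = 342.1 K: K = (2.282, 0.245), RR gives ψ = 0.222, H_out = 8.795 kJ/mol
  T = 337.9 K: K = (2.132, 0.230), RR gives ψ = 0.155, H_out = 5.909 kJ/mol
  T = 335.8 K: K = (2.060, 0.222), RR gives ψ = 0.118, H_out = 4.315 kJ/mol
Linear interpolation between T = 335.8 (H_out = 4.315) and T = 337.9 (H_out = 5.909) on hF = 5.392 gives T ≈ 337.2 K, at which ψ = 0.14.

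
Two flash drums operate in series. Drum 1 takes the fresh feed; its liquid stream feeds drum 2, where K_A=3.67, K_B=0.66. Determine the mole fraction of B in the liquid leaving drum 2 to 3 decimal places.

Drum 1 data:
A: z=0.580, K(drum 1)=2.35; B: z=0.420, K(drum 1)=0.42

x_B (drum 2) = 0.887

Drum 1:
Binary case is linear: z₁(K₁−1)(1+ψ₁(K₂−1)) + z₂(K₂−1)(1+ψ₁(K₁−1)) = 0
⇒ ψ₁ = [z₁(K₁−1)+z₂(K₂−1)] / [−(K₁−1)(K₂−1)] = 0.5394/0.7830 = 0.689
Drum-1 compositions:
  A: x = 0.301, y = 0.706
  B: x = 0.699, y = 0.294
Drum-2 feed = drum-1 liquid: z₂ = (0.3005, 0.6995).
Drum 2:
Material balance + equilibrium reduce to Σ zᵢ(Kᵢ−1)/(1+ψ₂(Kᵢ−1)) = 0.
Feasibility: ΣzᵢKᵢ = 1.565, Σzᵢ/Kᵢ = 1.142 — both > 1, two phases present.
Binary case is linear: z₁(K₁−1)(1+ψ₂(K₂−1)) + z₂(K₂−1)(1+ψ₂(K₁−1)) = 0
⇒ ψ₂ = [z₁(K₁−1)+z₂(K₂−1)] / [−(K₁−1)(K₂−1)] = 0.5646/0.9078 = 0.622
  A: x = 0.113, y = 0.415
  B: x = 0.887, y = 0.585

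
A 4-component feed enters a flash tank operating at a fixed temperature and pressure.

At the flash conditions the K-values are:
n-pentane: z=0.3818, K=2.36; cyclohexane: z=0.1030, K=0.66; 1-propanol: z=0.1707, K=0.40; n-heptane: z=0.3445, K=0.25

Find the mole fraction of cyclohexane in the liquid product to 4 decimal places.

x_cyclohexane = 0.1081

Rachford–Rice: g(ψ) = Σ zᵢ(Kᵢ−1)/(1+ψ(Kᵢ−1)) = 0.
g(0) = ΣzᵢKᵢ − 1 = 0.1234 and g(1) = 1 − Σzᵢ/Kᵢ = -1.1226, so a root lies in (0, 1).
Iterate (Newton) starting at ψ = 0.5:
  ψ = 0.5000: g = -0.29283, g' = -0.8890 → ψ = 0.1706
  ψ = 0.1706: g = -0.02610, g' = -0.8097 → ψ = 0.1384
  ψ = 0.1384: g = 0.00027, g' = -0.8277 → ψ = 0.1387
Converged at ψ = 0.1387.
Compositions from xᵢ = zᵢ/(1+ψ(Kᵢ−1)), yᵢ = Kᵢxᵢ:
  n-pentane: x = 0.3212, y = 0.7581
  cyclohexane: x = 0.1081, y = 0.0713
  1-propanol: x = 0.1862, y = 0.0745
  n-heptane: x = 0.3845, y = 0.0961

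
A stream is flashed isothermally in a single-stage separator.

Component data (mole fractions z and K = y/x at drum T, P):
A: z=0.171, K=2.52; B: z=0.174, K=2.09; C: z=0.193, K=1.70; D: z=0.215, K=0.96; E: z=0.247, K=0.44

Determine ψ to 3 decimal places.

Iterate (Newton) starting at ψ = 0.33:
  ψ = 0.330: g = 0.2439, g' = -0.466 → ψ = 0.853
  ψ = 0.853: g = 0.0223, g' = -0.452 → ψ = 0.902
  ψ = 0.902: g = -0.0006, g' = -0.475 → ψ = 0.901
Converged at ψ = 0.901.

ψ = 0.901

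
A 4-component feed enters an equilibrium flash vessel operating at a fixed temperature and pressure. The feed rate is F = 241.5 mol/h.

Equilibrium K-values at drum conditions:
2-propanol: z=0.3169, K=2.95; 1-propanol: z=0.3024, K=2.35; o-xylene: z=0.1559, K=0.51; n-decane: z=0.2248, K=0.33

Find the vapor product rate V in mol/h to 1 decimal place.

Iterate (Newton) starting at V/F = 0.5:
  V/F = 0.5000: g = 0.22894, g' = -0.7992 → V/F = 0.7865
  V/F = 0.7865: g = -0.00075, g' = -0.8674 → V/F = 0.7856
Converged at V/F = 0.7856.
Then V = V/F·F = 0.7856·241.5 = 189.7 mol/h and L = F − V = 51.8 mol/h.

V = 189.7 mol/h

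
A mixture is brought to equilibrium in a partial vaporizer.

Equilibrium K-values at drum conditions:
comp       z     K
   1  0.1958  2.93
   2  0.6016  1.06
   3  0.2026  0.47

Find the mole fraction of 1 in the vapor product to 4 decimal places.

y_1 = 0.2276

Rachford–Rice: g(ψ) = Σ zᵢ(Kᵢ−1)/(1+ψ(Kᵢ−1)) = 0.
Feasibility: ΣzᵢKᵢ = 1.3066, Σzᵢ/Kᵢ = 1.0654 — both > 1, two phases present.
Newton iteration, ψ⁰ = 0.65:
  ψ = 0.6500: g = 0.03855, g' = -0.2779 → ψ = 0.7887
  ψ = 0.7887: g = -0.00021, g' = -0.2846 → ψ = 0.7880
Converged at ψ = 0.7880.
Compositions from xᵢ = zᵢ/(1+ψ(Kᵢ−1)), yᵢ = Kᵢxᵢ:
  1: x = 0.0777, y = 0.2276
  2: x = 0.5744, y = 0.6089
  3: x = 0.3479, y = 0.1635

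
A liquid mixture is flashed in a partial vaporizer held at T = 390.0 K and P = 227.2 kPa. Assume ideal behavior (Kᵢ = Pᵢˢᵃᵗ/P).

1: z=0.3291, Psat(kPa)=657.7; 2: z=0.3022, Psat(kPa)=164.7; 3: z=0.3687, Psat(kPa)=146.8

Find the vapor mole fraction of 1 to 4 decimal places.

Raoult's law: Kᵢ = Pᵢˢᵃᵗ/P = Pᵢˢᵃᵗ/227.2.
  K_1 = 657.7/227.2 = 2.894806, K_2 = 164.7/227.2 = 0.724912, K_3 = 146.8/227.2 = 0.646127
Rachford–Rice: g(ψ) = Σ zᵢ(Kᵢ−1)/(1+ψ(Kᵢ−1)) = 0.
Feasibility: ΣzᵢKᵢ = 1.4100, Σzᵢ/Kᵢ = 1.1012 — both > 1, two phases present.
Newton–Raphson from ψ = 0.66:
  ψ = 0.6600: g = 0.00527, g' = -0.3460 → ψ = 0.6752
  ψ = 0.6752: g = 0.00003, g' = -0.3416 → ψ = 0.6753
Converged at ψ = 0.6753.
Compositions from xᵢ = zᵢ/(1+ψ(Kᵢ−1)), yᵢ = Kᵢxᵢ:
  1: x = 0.1444, y = 0.4179
  2: x = 0.3712, y = 0.2691
  3: x = 0.4845, y = 0.3130

y_1 = 0.4179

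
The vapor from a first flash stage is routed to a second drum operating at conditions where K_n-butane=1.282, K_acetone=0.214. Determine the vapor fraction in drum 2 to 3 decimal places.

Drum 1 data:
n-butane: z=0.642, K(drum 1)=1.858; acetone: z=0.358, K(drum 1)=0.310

V/F (drum 2) = 0.444

Drum 1:
Material balance + equilibrium reduce to Σ zᵢ(Kᵢ−1)/(1+ψ₁(Kᵢ−1)) = 0.
Check two-phase: ΣzᵢKᵢ = 1.304 > 1 and Σzᵢ/Kᵢ = 1.500 > 1, so g(0) = 0.304 > 0 and g(1) = -0.500 < 0.
Iterate (Newton) starting at ψ₁ = 0.7:
  ψ₁ = 0.700: g = -0.1337, g' = -0.822 → ψ₁ = 0.537
  ψ₁ = 0.537: g = -0.0156, g' = -0.652 → ψ₁ = 0.513
Converged at ψ₁ = 0.513.
Drum-1 compositions:
  n-butane: x = 0.446, y = 0.828
  acetone: x = 0.554, y = 0.172
Drum-2 feed = drum-1 vapor: z₂ = (0.8282, 0.1718).
Drum 2:
Let ψ₂ = V/F and solve Σ zᵢ(Kᵢ−1)/(1+ψ₂(Kᵢ−1)) = 0.
Check two-phase: ΣzᵢKᵢ = 1.098 > 1 and Σzᵢ/Kᵢ = 1.449 > 1, so g(0) = 0.098 > 0 and g(1) = -0.449 < 0.
Newton iteration, ψ₂⁰ = 0.33:
  ψ₂ = 0.330: g = 0.0313, g' = -0.249 → ψ₂ = 0.456
  ψ₂ = 0.456: g = -0.0035, g' = -0.310 → ψ₂ = 0.444
Converged at ψ₂ = 0.444.
  n-butane: x = 0.736, y = 0.943
  acetone: x = 0.264, y = 0.057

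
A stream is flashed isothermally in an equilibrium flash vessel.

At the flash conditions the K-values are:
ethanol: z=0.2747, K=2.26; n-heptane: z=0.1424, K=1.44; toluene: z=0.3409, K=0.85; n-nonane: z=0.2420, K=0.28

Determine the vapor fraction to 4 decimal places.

Let ψ = V/F and solve Σ zᵢ(Kᵢ−1)/(1+ψ(Kᵢ−1)) = 0.
g(0) = ΣzᵢKᵢ − 1 = 0.1834 and g(1) = 1 − Σzᵢ/Kᵢ = -0.4858, so a root lies in (0, 1).
Newton iteration, ψ⁰ = 0.5:
  ψ = 0.5000: g = -0.06383, g' = -0.4979 → ψ = 0.3718
  ψ = 0.3718: g = -0.00254, g' = -0.4651 → ψ = 0.3663
Converged at ψ = 0.3663.

ψ = 0.3663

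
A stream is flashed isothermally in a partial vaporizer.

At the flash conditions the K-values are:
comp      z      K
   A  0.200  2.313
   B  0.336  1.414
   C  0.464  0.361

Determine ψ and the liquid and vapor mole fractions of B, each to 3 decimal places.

ψ = 0.193, x_B = 0.311, y_B = 0.440

Rachford–Rice: g(ψ) = Σ zᵢ(Kᵢ−1)/(1+ψ(Kᵢ−1)) = 0.
Feasibility: ΣzᵢKᵢ = 1.105, Σzᵢ/Kᵢ = 1.609 — both > 1, two phases present.
Newton–Raphson from ψ = 0.5:
  ψ = 0.500: g = -0.1619, g' = -0.574 → ψ = 0.218
  ψ = 0.218: g = -0.0128, g' = -0.513 → ψ = 0.193
Converged at ψ = 0.193.
Compositions from xᵢ = zᵢ/(1+ψ(Kᵢ−1)), yᵢ = Kᵢxᵢ:
  A: x = 0.160, y = 0.369
  B: x = 0.311, y = 0.440
  C: x = 0.529, y = 0.191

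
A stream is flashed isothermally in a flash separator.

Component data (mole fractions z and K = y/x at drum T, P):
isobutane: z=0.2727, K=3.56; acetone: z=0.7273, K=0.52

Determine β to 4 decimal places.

β = 0.2840

Rachford–Rice: g(β) = Σ zᵢ(Kᵢ−1)/(1+β(Kᵢ−1)) = 0.
Check two-phase: ΣzᵢKᵢ = 1.3490 > 1 and Σzᵢ/Kᵢ = 1.4753 > 1, so g(0) = 0.3490 > 0 and g(1) = -0.4753 < 0.
Binary case is linear: z₁(K₁−1)(1+β(K₂−1)) + z₂(K₂−1)(1+β(K₁−1)) = 0
⇒ β = [z₁(K₁−1)+z₂(K₂−1)] / [−(K₁−1)(K₂−1)] = 0.34901/1.22880 = 0.2840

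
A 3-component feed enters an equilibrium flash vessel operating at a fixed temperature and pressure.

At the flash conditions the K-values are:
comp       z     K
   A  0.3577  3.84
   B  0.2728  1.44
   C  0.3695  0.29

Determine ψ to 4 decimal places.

ψ = 0.6136

Let ψ = V/F and solve Σ zᵢ(Kᵢ−1)/(1+ψ(Kᵢ−1)) = 0.
g(0) = ΣzᵢKᵢ − 1 = 0.8736 and g(1) = 1 − Σzᵢ/Kᵢ = -0.5567, so a root lies in (0, 1).
Newton iteration, ψ⁰ = 0.32:
  ψ = 0.3200: g = 0.29795, g' = -1.1443 → ψ = 0.5804
  ψ = 0.5804: g = 0.03300, g' = -0.9837 → ψ = 0.6139
  ψ = 0.6139: g = -0.00027, g' = -1.0014 → ψ = 0.6136
Converged at ψ = 0.6136.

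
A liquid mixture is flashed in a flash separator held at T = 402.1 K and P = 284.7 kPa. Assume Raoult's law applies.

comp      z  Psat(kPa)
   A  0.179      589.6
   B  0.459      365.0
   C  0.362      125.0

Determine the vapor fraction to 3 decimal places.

ψ = 0.365

Raoult's law: Kᵢ = Pᵢˢᵃᵗ/P = Pᵢˢᵃᵗ/284.7.
  K_A = 589.6/284.7 = 2.07095, K_B = 365.0/284.7 = 1.28205, K_C = 125.0/284.7 = 0.43906
Let ψ = V/F and solve Σ zᵢ(Kᵢ−1)/(1+ψ(Kᵢ−1)) = 0.
g(0) = ΣzᵢKᵢ − 1 = 0.118 and g(1) = 1 − Σzᵢ/Kᵢ = -0.269, so a root lies in (0, 1).
Iterate (Newton) starting at ψ = 0.52:
  ψ = 0.520: g = -0.0507, g' = -0.340 → ψ = 0.371
  ψ = 0.371: g = -0.0020, g' = -0.317 → ψ = 0.365
Converged at ψ = 0.365.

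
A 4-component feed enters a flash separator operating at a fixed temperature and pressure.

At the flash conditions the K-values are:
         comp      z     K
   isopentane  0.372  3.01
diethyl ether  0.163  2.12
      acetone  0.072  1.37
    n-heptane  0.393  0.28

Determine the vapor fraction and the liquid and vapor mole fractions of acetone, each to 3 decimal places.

ψ = 0.572, x_acetone = 0.059, y_acetone = 0.081

Newton–Raphson from ψ = 0.5:
  ψ = 0.500: g = 0.0703, g' = -0.962 → ψ = 0.573
  ψ = 0.573: g = -0.0011, g' = -0.998 → ψ = 0.572
Converged at ψ = 0.572.
Compositions from xᵢ = zᵢ/(1+ψ(Kᵢ−1)), yᵢ = Kᵢxᵢ:
  isopentane: x = 0.173, y = 0.521
  diethyl ether: x = 0.099, y = 0.211
  acetone: x = 0.059, y = 0.081
  n-heptane: x = 0.668, y = 0.187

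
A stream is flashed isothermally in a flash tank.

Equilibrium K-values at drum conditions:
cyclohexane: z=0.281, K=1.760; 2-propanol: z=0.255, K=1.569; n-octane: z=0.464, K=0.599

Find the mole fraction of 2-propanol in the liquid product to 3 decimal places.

Iterate (Newton) starting at β = 0.56:
  β = 0.560: g = 0.0199, g' = -0.251 → β = 0.639
Converged at β = 0.639.
Compositions from xᵢ = zᵢ/(1+β(Kᵢ−1)), yᵢ = Kᵢxᵢ:
  cyclohexane: x = 0.189, y = 0.333
  2-propanol: x = 0.187, y = 0.293
  n-octane: x = 0.624, y = 0.374

x_2-propanol = 0.187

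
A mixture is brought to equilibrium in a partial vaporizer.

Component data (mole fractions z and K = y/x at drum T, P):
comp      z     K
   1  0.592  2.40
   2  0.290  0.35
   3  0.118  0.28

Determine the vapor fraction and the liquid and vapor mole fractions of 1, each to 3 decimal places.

ψ = 0.590, x_1 = 0.324, y_1 = 0.778

Rachford–Rice: g(ψ) = Σ zᵢ(Kᵢ−1)/(1+ψ(Kᵢ−1)) = 0.
g(0) = ΣzᵢKᵢ − 1 = 0.555 and g(1) = 1 − Σzᵢ/Kᵢ = -0.497, so a root lies in (0, 1).
Iterate (Newton) starting at ψ = 0.34:
  ψ = 0.340: g = 0.2070, g' = -0.842 → ψ = 0.586
  ψ = 0.586: g = 0.0039, g' = -0.853 → ψ = 0.591
Converged at ψ = 0.590.
Compositions from xᵢ = zᵢ/(1+ψ(Kᵢ−1)), yᵢ = Kᵢxᵢ:
  1: x = 0.324, y = 0.778
  2: x = 0.471, y = 0.165
  3: x = 0.205, y = 0.057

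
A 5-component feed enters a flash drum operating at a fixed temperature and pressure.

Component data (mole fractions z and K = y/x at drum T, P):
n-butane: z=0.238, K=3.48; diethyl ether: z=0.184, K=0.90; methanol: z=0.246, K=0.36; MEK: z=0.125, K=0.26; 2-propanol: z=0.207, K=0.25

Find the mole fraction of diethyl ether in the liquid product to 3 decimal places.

x_diethyl ether = 0.186

Iterate (Newton) starting at β = 0.69:
  β = 0.690: g = -0.5948, g' = -1.310 → β = 0.236
  β = 0.236: g = -0.1328, g' = -0.996 → β = 0.103
  β = 0.103: g = 0.0148, g' = -1.264 → β = 0.115
Converged at β = 0.115.
Compositions from xᵢ = zᵢ/(1+β(Kᵢ−1)), yᵢ = Kᵢxᵢ:
  n-butane: x = 0.185, y = 0.645
  diethyl ether: x = 0.186, y = 0.168
  methanol: x = 0.265, y = 0.096
  MEK: x = 0.137, y = 0.036
  2-propanol: x = 0.226, y = 0.057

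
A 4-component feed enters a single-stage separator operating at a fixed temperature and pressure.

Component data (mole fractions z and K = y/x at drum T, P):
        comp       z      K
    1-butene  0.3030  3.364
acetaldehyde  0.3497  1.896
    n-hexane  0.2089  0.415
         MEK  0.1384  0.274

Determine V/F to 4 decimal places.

V/F = 0.7582

Material balance + equilibrium reduce to Σ zᵢ(Kᵢ−1)/(1+V/F(Kᵢ−1)) = 0.
Check two-phase: ΣzᵢKᵢ = 1.8069 > 1 and Σzᵢ/Kᵢ = 1.2830 > 1, so g(0) = 0.8069 > 0 and g(1) = -0.2830 < 0.
Iterate (Newton) starting at V/F = 0.5:
  V/F = 0.5000: g = 0.21420, g' = -0.8122 → V/F = 0.7637
  V/F = 0.7637: g = -0.00508, g' = -0.9152 → V/F = 0.7582
Converged at V/F = 0.7582.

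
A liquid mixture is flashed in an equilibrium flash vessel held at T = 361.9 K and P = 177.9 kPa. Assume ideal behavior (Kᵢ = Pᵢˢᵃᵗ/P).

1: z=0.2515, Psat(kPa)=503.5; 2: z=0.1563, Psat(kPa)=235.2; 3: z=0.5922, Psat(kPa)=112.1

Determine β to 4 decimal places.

Raoult's law: Kᵢ = Pᵢˢᵃᵗ/P = Pᵢˢᵃᵗ/177.9.
  K_1 = 503.5/177.9 = 2.830242, K_2 = 235.2/177.9 = 1.322091, K_3 = 112.1/177.9 = 0.630129
Let β = V/F and solve Σ zᵢ(Kᵢ−1)/(1+β(Kᵢ−1)) = 0.
Feasibility: ΣzᵢKᵢ = 1.2916, Σzᵢ/Kᵢ = 1.1469 — both > 1, two phases present.
Newton iteration, β⁰ = 0.5:
  β = 0.5000: g = 0.01498, g' = -0.3637 → β = 0.5412
  β = 0.5412: g = 0.00027, g' = -0.3510 → β = 0.5419
Converged at β = 0.5419.

β = 0.5419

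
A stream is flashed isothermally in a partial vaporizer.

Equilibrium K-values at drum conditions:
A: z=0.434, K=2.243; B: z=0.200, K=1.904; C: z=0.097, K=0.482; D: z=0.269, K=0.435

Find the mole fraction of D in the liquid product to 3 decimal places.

Material balance + equilibrium reduce to Σ zᵢ(Kᵢ−1)/(1+β(Kᵢ−1)) = 0.
Feasibility: ΣzᵢKᵢ = 1.518, Σzᵢ/Kᵢ = 1.118 — both > 1, two phases present.
Newton iteration, β⁰ = 0.35:
  β = 0.350: g = 0.2624, g' = -0.592 → β = 0.793
  β = 0.793: g = 0.0162, g' = -0.582 → β = 0.821
Converged at β = 0.821.
Compositions from xᵢ = zᵢ/(1+β(Kᵢ−1)), yᵢ = Kᵢxᵢ:
  A: x = 0.215, y = 0.482
  B: x = 0.115, y = 0.219
  C: x = 0.169, y = 0.081
  D: x = 0.502, y = 0.218

x_D = 0.502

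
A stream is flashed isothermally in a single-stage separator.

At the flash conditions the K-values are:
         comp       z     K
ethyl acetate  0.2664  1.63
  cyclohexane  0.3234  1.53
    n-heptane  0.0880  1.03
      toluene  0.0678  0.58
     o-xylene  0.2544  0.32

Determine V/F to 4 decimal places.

V/F = 0.4168

Rachford–Rice: g(V/F) = Σ zᵢ(Kᵢ−1)/(1+V/F(Kᵢ−1)) = 0.
g(0) = ΣzᵢKᵢ − 1 = 0.1404 and g(1) = 1 − Σzᵢ/Kᵢ = -0.3721, so a root lies in (0, 1).
Iterate (Newton) starting at V/F = 0.7:
  V/F = 0.7000: g = -0.12640, g' = -0.5517 → V/F = 0.4709
  V/F = 0.4709: g = -0.02078, g' = -0.3943 → V/F = 0.4182
  V/F = 0.4182: g = -0.00054, g' = -0.3745 → V/F = 0.4168
Converged at V/F = 0.4168.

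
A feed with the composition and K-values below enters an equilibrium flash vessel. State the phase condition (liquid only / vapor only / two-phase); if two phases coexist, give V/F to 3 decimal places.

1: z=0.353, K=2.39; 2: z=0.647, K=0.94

vapor only

ΣzᵢKᵢ = 1.452; Σzᵢ/Kᵢ = 0.836.
Since Σzᵢ/Kᵢ < 1 the mixture is above its dew point — single vapor phase.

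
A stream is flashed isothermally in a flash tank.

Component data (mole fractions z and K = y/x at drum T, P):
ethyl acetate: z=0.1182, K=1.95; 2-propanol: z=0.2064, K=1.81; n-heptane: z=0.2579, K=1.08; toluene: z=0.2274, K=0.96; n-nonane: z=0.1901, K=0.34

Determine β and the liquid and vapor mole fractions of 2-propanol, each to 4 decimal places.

β = 0.5591, x_2-propanol = 0.1421, y_2-propanol = 0.2571

Rachford–Rice: g(β) = Σ zᵢ(Kᵢ−1)/(1+β(Kᵢ−1)) = 0.
g(0) = ΣzᵢKᵢ − 1 = 0.1655 and g(1) = 1 − Σzᵢ/Kᵢ = -0.2094, so a root lies in (0, 1).
Iterate (Newton) starting at β = 0.36:
  β = 0.3600: g = 0.05937, g' = -0.2848 → β = 0.5685
  β = 0.5685: g = -0.00299, g' = -0.3225 → β = 0.5592
  β = 0.5592: g = -0.00001, g' = -0.3196 → β = 0.5591
Converged at β = 0.5591.
Compositions from xᵢ = zᵢ/(1+β(Kᵢ−1)), yᵢ = Kᵢxᵢ:
  ethyl acetate: x = 0.0772, y = 0.1505
  2-propanol: x = 0.1421, y = 0.2571
  n-heptane: x = 0.2469, y = 0.2666
  toluene: x = 0.2326, y = 0.2233
  n-nonane: x = 0.3013, y = 0.1024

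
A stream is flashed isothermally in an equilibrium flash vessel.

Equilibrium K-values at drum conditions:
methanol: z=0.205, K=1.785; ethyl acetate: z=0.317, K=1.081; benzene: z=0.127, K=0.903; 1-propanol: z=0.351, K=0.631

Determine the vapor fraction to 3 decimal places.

Newton–Raphson from ψ = 0.5:
  ψ = 0.500: g = -0.0315, g' = -0.140 → ψ = 0.275
  ψ = 0.275: g = 0.0006, g' = -0.148 → ψ = 0.280
Converged at ψ = 0.280.

ψ = 0.280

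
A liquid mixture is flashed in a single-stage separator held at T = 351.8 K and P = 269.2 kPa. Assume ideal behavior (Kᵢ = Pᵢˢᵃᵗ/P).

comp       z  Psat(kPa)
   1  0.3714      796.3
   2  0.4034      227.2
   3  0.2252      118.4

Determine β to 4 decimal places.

β = 0.7626

Raoult's law: Kᵢ = Pᵢˢᵃᵗ/P = Pᵢˢᵃᵗ/269.2.
  K_1 = 796.3/269.2 = 2.958024, K_2 = 227.2/269.2 = 0.843982, K_3 = 118.4/269.2 = 0.439822
Material balance + equilibrium reduce to Σ zᵢ(Kᵢ−1)/(1+β(Kᵢ−1)) = 0.
Feasibility: ΣzᵢKᵢ = 1.5381, Σzᵢ/Kᵢ = 1.1156 — both > 1, two phases present.
Newton iteration, β⁰ = 0.5:
  β = 0.5000: g = 0.12397, g' = -0.5115 → β = 0.7424
  β = 0.7424: g = 0.00924, g' = -0.4562 → β = 0.7626
Converged at β = 0.7626.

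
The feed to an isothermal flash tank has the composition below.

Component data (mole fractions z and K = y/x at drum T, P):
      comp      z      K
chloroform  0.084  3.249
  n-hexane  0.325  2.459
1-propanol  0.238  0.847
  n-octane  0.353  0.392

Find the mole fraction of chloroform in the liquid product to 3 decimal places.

Rachford–Rice: g(ψ) = Σ zᵢ(Kᵢ−1)/(1+ψ(Kᵢ−1)) = 0.
Check two-phase: ΣzᵢKᵢ = 1.412 > 1 and Σzᵢ/Kᵢ = 1.340 > 1, so g(0) = 0.412 > 0 and g(1) = -0.340 < 0.
Newton–Raphson from ψ = 0.48:
  ψ = 0.480: g = 0.0273, g' = -0.604 → ψ = 0.525
Converged at ψ = 0.525.
Compositions from xᵢ = zᵢ/(1+ψ(Kᵢ−1)), yᵢ = Kᵢxᵢ:
  chloroform: x = 0.039, y = 0.125
  n-hexane: x = 0.184, y = 0.452
  1-propanol: x = 0.259, y = 0.219
  n-octane: x = 0.519, y = 0.203

x_chloroform = 0.039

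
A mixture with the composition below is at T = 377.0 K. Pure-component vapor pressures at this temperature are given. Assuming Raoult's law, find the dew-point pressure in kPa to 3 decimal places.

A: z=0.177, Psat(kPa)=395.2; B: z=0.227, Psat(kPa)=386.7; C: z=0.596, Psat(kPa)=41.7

At the dew point ψ → 1, so Σzᵢ/Kᵢ = 1 with Kᵢ = Pᵢˢᵃᵗ/P ⇒ 1/P = Σzᵢ/Pᵢˢᵃᵗ.
1/P = 0.177/395.2 + 0.227/386.7 + 0.596/41.7 = 0.015327 ⇒ P = 65.242 kPa

Pdew = 65.242 kPa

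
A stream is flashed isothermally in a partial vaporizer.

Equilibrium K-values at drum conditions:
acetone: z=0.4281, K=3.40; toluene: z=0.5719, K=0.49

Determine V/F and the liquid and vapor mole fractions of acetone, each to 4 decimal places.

Rachford–Rice: g(V/F) = Σ zᵢ(Kᵢ−1)/(1+V/F(Kᵢ−1)) = 0.
Feasibility: ΣzᵢKᵢ = 1.7358, Σzᵢ/Kᵢ = 1.2931 — both > 1, two phases present.
Newton–Raphson from V/F = 0.66:
  V/F = 0.6600: g = -0.04204, g' = -0.7073 → V/F = 0.6006
  V/F = 0.6006: g = 0.00040, g' = -0.7228 → V/F = 0.6011
Converged at V/F = 0.6011.
Compositions from xᵢ = zᵢ/(1+V/F(Kᵢ−1)), yᵢ = Kᵢxᵢ:
  acetone: x = 0.1753, y = 0.5959
  toluene: x = 0.8247, y = 0.4041

V/F = 0.6011, x_acetone = 0.1753, y_acetone = 0.5959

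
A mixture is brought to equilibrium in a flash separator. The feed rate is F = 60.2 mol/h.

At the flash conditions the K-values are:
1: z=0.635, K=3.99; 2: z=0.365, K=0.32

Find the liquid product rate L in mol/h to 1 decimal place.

L = 11.3 mol/h

Binary case is linear: z₁(K₁−1)(1+ψ(K₂−1)) + z₂(K₂−1)(1+ψ(K₁−1)) = 0
⇒ ψ = [z₁(K₁−1)+z₂(K₂−1)] / [−(K₁−1)(K₂−1)] = 1.6505/2.0332 = 0.812
Then V = ψ·F = 0.8117·60.2 = 48.9 mol/h and L = F − V = 11.3 mol/h.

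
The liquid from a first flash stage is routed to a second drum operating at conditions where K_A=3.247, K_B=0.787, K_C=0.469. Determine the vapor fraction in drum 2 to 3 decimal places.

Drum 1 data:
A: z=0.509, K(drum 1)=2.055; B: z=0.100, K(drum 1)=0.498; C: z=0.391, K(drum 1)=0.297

V/F (drum 2) = 0.532

Drum 1:
Rachford–Rice: g(ψ₁) = Σ zᵢ(Kᵢ−1)/(1+ψ₁(Kᵢ−1)) = 0.
g(0) = ΣzᵢKᵢ − 1 = 0.212 and g(1) = 1 − Σzᵢ/Kᵢ = -0.765, so a root lies in (0, 1).
Newton iteration, ψ₁⁰ = 0.5:
  ψ₁ = 0.500: g = -0.1393, g' = -0.747 → ψ₁ = 0.314
  ψ₁ = 0.314: g = -0.0086, g' = -0.673 → ψ₁ = 0.301
Converged at ψ₁ = 0.301.
Drum-1 compositions:
  A: x = 0.386, y = 0.794
  B: x = 0.118, y = 0.059
  C: x = 0.496, y = 0.147
Drum-2 feed = drum-1 liquid: z₂ = (0.3864, 0.1178, 0.4958).
Drum 2:
Iterate (Newton) starting at ψ₂ = 0.5:
  ψ₂ = 0.500: g = 0.0224, g' = -0.698 → ψ₂ = 0.532
Converged at ψ₂ = 0.532.
  A: x = 0.176, y = 0.571
  B: x = 0.133, y = 0.105
  C: x = 0.691, y = 0.324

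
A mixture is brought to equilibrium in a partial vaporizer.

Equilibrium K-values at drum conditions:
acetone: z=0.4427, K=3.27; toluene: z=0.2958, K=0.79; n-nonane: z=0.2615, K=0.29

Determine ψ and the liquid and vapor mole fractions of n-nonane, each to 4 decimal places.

ψ = 0.6372, x_n-nonane = 0.4775, y_n-nonane = 0.1385

Rachford–Rice: g(ψ) = Σ zᵢ(Kᵢ−1)/(1+ψ(Kᵢ−1)) = 0.
Check two-phase: ΣzᵢKᵢ = 1.7571 > 1 and Σzᵢ/Kᵢ = 1.4115 > 1, so g(0) = 0.7571 > 0 and g(1) = -0.4115 < 0.
Iterate (Newton) starting at ψ = 0.5:
  ψ = 0.5000: g = 0.11343, g' = -0.8336 → ψ = 0.6361
  ψ = 0.6361: g = 0.00094, g' = -0.8377 → ψ = 0.6372
Converged at ψ = 0.6372.
Compositions from xᵢ = zᵢ/(1+ψ(Kᵢ−1)), yᵢ = Kᵢxᵢ:
  acetone: x = 0.1810, y = 0.5917
  toluene: x = 0.3415, y = 0.2698
  n-nonane: x = 0.4775, y = 0.1385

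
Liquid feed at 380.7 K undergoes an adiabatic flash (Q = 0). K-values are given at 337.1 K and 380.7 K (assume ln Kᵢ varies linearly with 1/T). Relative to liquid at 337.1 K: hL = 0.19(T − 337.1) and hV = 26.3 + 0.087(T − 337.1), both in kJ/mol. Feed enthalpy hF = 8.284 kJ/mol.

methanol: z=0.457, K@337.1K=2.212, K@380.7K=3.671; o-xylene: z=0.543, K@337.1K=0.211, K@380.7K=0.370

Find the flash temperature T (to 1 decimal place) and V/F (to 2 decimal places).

Adiabatic flash: solve Rachford–Rice at each trial T, then check hF = ψ·hV(T) + (1−ψ)·hL(T).
  T = 337.1 K: K = (2.212, 0.211), RR gives ψ = 0.131, H_out = 3.450 kJ/mol
  T = 380.7 K: K = (3.671, 0.370), RR gives ψ = 0.522, H_out = 19.671 kJ/mol
  T = 358.9 K: K = (2.894, 0.284), RR gives ψ = 0.352, H_out = 12.603 kJ/mol
  T = 348.0 K: K = (2.541, 0.246), RR gives ψ = 0.254, H_out = 8.458 kJ/mol
  T = 342.6 K: K = (2.375, 0.228), RR gives ψ = 0.197, H_out = 6.120 kJ/mol
  T = 345.3 K: K = (2.457, 0.237), RR gives ψ = 0.226, H_out = 7.319 kJ/mol
  T = 346.6 K: K = (2.497, 0.241), RR gives ψ = 0.240, H_out = 7.874 kJ/mol
Linear interpolation between T = 346.6 (H_out = 7.874) and T = 348.0 (H_out = 8.458) on hF = 8.284 gives T ≈ 347.6 K, at which ψ = 0.25.

T = 347.6 K, V/F = 0.25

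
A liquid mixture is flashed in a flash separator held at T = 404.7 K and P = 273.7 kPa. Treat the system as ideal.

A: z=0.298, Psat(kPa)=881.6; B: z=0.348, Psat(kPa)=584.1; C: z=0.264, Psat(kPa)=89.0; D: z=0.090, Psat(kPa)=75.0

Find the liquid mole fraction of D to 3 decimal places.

x_D = 0.185

Raoult's law: Kᵢ = Pᵢˢᵃᵗ/P = Pᵢˢᵃᵗ/273.7.
  K_A = 881.6/273.7 = 3.22104, K_B = 584.1/273.7 = 2.13409, K_C = 89.0/273.7 = 0.32517, K_D = 75.0/273.7 = 0.27402
Newton iteration, β⁰ = 0.31:
  β = 0.310: g = 0.3744, g' = -1.032 → β = 0.673
  β = 0.673: g = 0.0351, g' = -0.965 → β = 0.709
Converged at β = 0.709.
Compositions from xᵢ = zᵢ/(1+β(Kᵢ−1)), yᵢ = Kᵢxᵢ:
  A: x = 0.116, y = 0.373
  B: x = 0.193, y = 0.412
  C: x = 0.506, y = 0.165
  D: x = 0.185, y = 0.051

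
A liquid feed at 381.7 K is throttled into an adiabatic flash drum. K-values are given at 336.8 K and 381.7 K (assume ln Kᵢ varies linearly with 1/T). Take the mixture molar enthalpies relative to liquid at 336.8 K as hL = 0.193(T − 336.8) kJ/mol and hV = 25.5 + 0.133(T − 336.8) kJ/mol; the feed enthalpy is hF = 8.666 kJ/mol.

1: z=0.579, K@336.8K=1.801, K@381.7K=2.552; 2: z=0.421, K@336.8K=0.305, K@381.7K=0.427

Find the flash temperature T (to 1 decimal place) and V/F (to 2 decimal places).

T = 338.4 K, V/F = 0.33

Adiabatic flash: solve Rachford–Rice at each trial T, then check hF = ψ·hV(T) + (1−ψ)·hL(T).
  T = 336.8 K: K = (1.801, 0.305), RR gives ψ = 0.308, H_out = 7.841 kJ/mol
  T = 381.7 K: K = (2.552, 0.427), RR gives ψ = 0.739, H_out = 25.524 kJ/mol
  T = 359.2 K: K = (2.167, 0.365), RR gives ψ = 0.550, H_out = 17.616 kJ/mol
  T = 348.0 K: K = (1.981, 0.334), RR gives ψ = 0.441, H_out = 13.107 kJ/mol
  T = 342.4 K: K = (1.890, 0.320), RR gives ψ = 0.378, H_out = 10.597 kJ/mol
  T = 339.6 K: K = (1.846, 0.312), RR gives ψ = 0.344, H_out = 9.255 kJ/mol
  T = 338.2 K: K = (1.823, 0.309), RR gives ψ = 0.326, H_out = 8.558 kJ/mol
Linear interpolation between T = 338.2 (H_out = 8.558) and T = 339.6 (H_out = 9.255) on hF = 8.666 gives T ≈ 338.4 K, at which ψ = 0.33.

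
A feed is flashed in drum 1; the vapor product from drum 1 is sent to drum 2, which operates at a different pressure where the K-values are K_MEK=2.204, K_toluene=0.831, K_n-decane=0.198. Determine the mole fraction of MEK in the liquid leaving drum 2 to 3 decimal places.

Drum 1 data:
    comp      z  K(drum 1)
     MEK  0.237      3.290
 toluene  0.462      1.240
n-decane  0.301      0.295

Drum 1:
Material balance + equilibrium reduce to Σ zᵢ(Kᵢ−1)/(1+ψ₁(Kᵢ−1)) = 0.
g(0) = ΣzᵢKᵢ − 1 = 0.441 and g(1) = 1 − Σzᵢ/Kᵢ = -0.465, so a root lies in (0, 1).
Newton iteration, ψ₁⁰ = 0.5:
  ψ₁ = 0.500: g = 0.0243, g' = -0.648 → ψ₁ = 0.537
Converged at ψ₁ = 0.537.
Drum-1 compositions:
  MEK: x = 0.106, y = 0.350
  toluene: x = 0.409, y = 0.507
  n-decane: x = 0.484, y = 0.143
Drum-2 feed = drum-1 vapor: z₂ = (0.3496, 0.5075, 0.1429).
Drum 2:
Newton iteration, ψ₂⁰ = 0.44:
  ψ₂ = 0.440: g = 0.0054, g' = -0.453 → ψ₂ = 0.452
Converged at ψ₂ = 0.452.
  MEK: x = 0.226, y = 0.499
  toluene: x = 0.549, y = 0.457
  n-decane: x = 0.224, y = 0.044

x_MEK (drum 2) = 0.226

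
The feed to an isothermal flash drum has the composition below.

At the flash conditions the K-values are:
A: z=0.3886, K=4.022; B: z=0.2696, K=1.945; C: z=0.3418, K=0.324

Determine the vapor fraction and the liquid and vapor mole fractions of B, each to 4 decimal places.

Let ψ = V/F and solve Σ zᵢ(Kᵢ−1)/(1+ψ(Kᵢ−1)) = 0.
Feasibility: ΣzᵢKᵢ = 2.1981, Σzᵢ/Kᵢ = 1.2902 — both > 1, two phases present.
Iterate (Newton) starting at ψ = 0.47:
  ψ = 0.4700: g = 0.32296, g' = -1.0568 → ψ = 0.7756
  ψ = 0.7756: g = 0.01248, g' = -1.0878 → ψ = 0.7871
  ψ = 0.7871: g = -0.00009, g' = -1.1034 → ψ = 0.7870
Converged at ψ = 0.7870.
Compositions from xᵢ = zᵢ/(1+ψ(Kᵢ−1)), yᵢ = Kᵢxᵢ:
  A: x = 0.1150, y = 0.4626
  B: x = 0.1546, y = 0.3007
  C: x = 0.7304, y = 0.2366

ψ = 0.7870, x_B = 0.1546, y_B = 0.3007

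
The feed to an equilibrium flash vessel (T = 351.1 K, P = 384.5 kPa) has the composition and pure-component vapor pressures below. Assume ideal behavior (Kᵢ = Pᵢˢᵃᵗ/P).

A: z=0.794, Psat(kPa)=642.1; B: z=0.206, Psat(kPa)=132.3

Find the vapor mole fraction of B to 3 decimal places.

y_B = 0.174

Raoult's law: Kᵢ = Pᵢˢᵃᵗ/P = Pᵢˢᵃᵗ/384.5.
  K_A = 642.1/384.5 = 1.66996, K_B = 132.3/384.5 = 0.34408
Rachford–Rice: g(ψ) = Σ zᵢ(Kᵢ−1)/(1+ψ(Kᵢ−1)) = 0.
Check two-phase: ΣzᵢKᵢ = 1.397 > 1 and Σzᵢ/Kᵢ = 1.074 > 1, so g(0) = 0.397 > 0 and g(1) = -0.074 < 0.
Newton–Raphson from ψ = 0.59:
  ψ = 0.590: g = 0.1608, g' = -0.419 → ψ = 0.974
  ψ = 0.974: g = -0.0522, g' = -0.810 → ψ = 0.909
  ψ = 0.909: g = -0.0044, g' = -0.682 → ψ = 0.903
Converged at ψ = 0.903.
Compositions from xᵢ = zᵢ/(1+ψ(Kᵢ−1)), yᵢ = Kᵢxᵢ:
  A: x = 0.495, y = 0.826
  B: x = 0.505, y = 0.174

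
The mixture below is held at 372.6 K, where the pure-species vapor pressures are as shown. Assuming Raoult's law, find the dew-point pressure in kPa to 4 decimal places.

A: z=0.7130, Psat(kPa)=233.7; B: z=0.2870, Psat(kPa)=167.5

At the dew point ψ → 1, so Σzᵢ/Kᵢ = 1 with Kᵢ = Pᵢˢᵃᵗ/P ⇒ 1/P = Σzᵢ/Pᵢˢᵃᵗ.
1/P = 0.7130/233.7 + 0.2870/167.5 = 0.0047644 ⇒ P = 209.8921 kPa

Pdew = 209.8921 kPa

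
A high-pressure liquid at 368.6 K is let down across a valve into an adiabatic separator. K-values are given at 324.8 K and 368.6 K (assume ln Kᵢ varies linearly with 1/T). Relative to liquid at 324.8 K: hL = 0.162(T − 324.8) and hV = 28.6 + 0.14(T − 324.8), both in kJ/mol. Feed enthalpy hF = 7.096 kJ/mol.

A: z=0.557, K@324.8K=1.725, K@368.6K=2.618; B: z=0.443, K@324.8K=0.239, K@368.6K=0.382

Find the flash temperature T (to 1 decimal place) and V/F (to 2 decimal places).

Adiabatic flash: solve Rachford–Rice at each trial T, then check hF = ψ·hV(T) + (1−ψ)·hL(T).
  T = 324.8 K: K = (1.725, 0.239), RR gives ψ = 0.121, H_out = 3.458 kJ/mol
  T = 368.6 K: K = (2.618, 0.382), RR gives ψ = 0.627, H_out = 24.437 kJ/mol
  T = 346.7 K: K = (2.153, 0.307), RR gives ψ = 0.419, H_out = 15.336 kJ/mol
  T = 335.8 K: K = (1.935, 0.272), RR gives ψ = 0.291, H_out = 10.046 kJ/mol
  T = 330.3 K: K = (1.829, 0.255), RR gives ψ = 0.213, H_out = 6.969 kJ/mol
  T = 333.1 K: K = (1.883, 0.264), RR gives ψ = 0.255, H_out = 8.580 kJ/mol
  T = 331.7 K: K = (1.856, 0.259), RR gives ψ = 0.234, H_out = 7.787 kJ/mol
Linear interpolation between T = 330.3 (H_out = 6.969) and T = 331.7 (H_out = 7.787) on hF = 7.096 gives T ≈ 330.5 K, at which ψ = 0.22.

T = 330.5 K, V/F = 0.22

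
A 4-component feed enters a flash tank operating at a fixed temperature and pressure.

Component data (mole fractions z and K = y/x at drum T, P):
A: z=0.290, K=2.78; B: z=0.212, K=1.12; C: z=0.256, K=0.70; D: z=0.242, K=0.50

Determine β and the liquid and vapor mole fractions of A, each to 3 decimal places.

Let β = V/F and solve Σ zᵢ(Kᵢ−1)/(1+β(Kᵢ−1)) = 0.
Feasibility: ΣzᵢKᵢ = 1.344, Σzᵢ/Kᵢ = 1.143 — both > 1, two phases present.
Newton–Raphson from β = 0.5:
  β = 0.500: g = 0.0454, g' = -0.399 → β = 0.614
  β = 0.614: g = 0.0017, g' = -0.373 → β = 0.618
Converged at β = 0.618.
Compositions from xᵢ = zᵢ/(1+β(Kᵢ−1)), yᵢ = Kᵢxᵢ:
  A: x = 0.138, y = 0.384
  B: x = 0.197, y = 0.221
  C: x = 0.314, y = 0.220
  D: x = 0.350, y = 0.175

β = 0.618, x_A = 0.138, y_A = 0.384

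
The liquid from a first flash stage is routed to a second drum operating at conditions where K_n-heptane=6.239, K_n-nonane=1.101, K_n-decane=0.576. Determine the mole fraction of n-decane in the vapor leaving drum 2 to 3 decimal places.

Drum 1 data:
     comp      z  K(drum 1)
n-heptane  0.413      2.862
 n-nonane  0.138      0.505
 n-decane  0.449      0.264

y_n-decane (drum 2) = 0.454

Drum 1:
Newton iteration, ψ₁⁰ = 0.65:
  ψ₁ = 0.650: g = -0.3864, g' = -1.261 → ψ₁ = 0.344
  ψ₁ = 0.344: g = -0.0556, g' = -1.017 → ψ₁ = 0.289
Converged at ψ₁ = 0.289.
Drum-1 compositions:
  n-heptane: x = 0.268, y = 0.768
  n-nonane: x = 0.161, y = 0.081
  n-decane: x = 0.571, y = 0.151
Drum-2 feed = drum-1 liquid: z₂ = (0.2684, 0.1611, 0.5706).
Drum 2:
Newton iteration, ψ₂⁰ = 0.5:
  ψ₂ = 0.500: g = 0.0969, g' = -0.729 → ψ₂ = 0.633
  ψ₂ = 0.633: g = 0.0104, g' = -0.588 → ψ₂ = 0.651
Converged at ψ₂ = 0.651.
  n-heptane: x = 0.061, y = 0.380
  n-nonane: x = 0.151, y = 0.166
  n-decane: x = 0.788, y = 0.454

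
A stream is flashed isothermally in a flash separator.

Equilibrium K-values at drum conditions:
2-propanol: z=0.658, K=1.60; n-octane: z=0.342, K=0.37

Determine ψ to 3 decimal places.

Binary case is linear: z₁(K₁−1)(1+ψ(K₂−1)) + z₂(K₂−1)(1+ψ(K₁−1)) = 0
⇒ ψ = [z₁(K₁−1)+z₂(K₂−1)] / [−(K₁−1)(K₂−1)] = 0.1793/0.3780 = 0.474

ψ = 0.474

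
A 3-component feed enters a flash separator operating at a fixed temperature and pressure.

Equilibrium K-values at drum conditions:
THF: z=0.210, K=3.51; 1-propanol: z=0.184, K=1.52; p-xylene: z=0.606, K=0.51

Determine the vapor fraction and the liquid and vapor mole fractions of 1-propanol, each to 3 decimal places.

Let ψ = V/F and solve Σ zᵢ(Kᵢ−1)/(1+ψ(Kᵢ−1)) = 0.
Feasibility: ΣzᵢKᵢ = 1.326, Σzᵢ/Kᵢ = 1.369 — both > 1, two phases present.
Newton iteration, ψ⁰ = 0.5:
  ψ = 0.500: g = -0.0836, g' = -0.547 → ψ = 0.347
  ψ = 0.347: g = 0.0050, g' = -0.625 → ψ = 0.355
Converged at ψ = 0.355.
Compositions from xᵢ = zᵢ/(1+ψ(Kᵢ−1)), yᵢ = Kᵢxᵢ:
  THF: x = 0.111, y = 0.390
  1-propanol: x = 0.155, y = 0.236
  p-xylene: x = 0.734, y = 0.374

ψ = 0.355, x_1-propanol = 0.155, y_1-propanol = 0.236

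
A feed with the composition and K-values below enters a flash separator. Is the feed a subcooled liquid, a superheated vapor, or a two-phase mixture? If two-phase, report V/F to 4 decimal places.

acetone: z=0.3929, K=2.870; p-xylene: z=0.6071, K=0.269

two-phase, V/F = 0.2128

ΣzᵢKᵢ = 1.2909; Σzᵢ/Kᵢ = 2.3938.
Both exceed 1, so a two-phase solution exists.
Binary case is linear: z₁(K₁−1)(1+ψ(K₂−1)) + z₂(K₂−1)(1+ψ(K₁−1)) = 0
⇒ ψ = [z₁(K₁−1)+z₂(K₂−1)] / [−(K₁−1)(K₂−1)] = 0.29093/1.36697 = 0.2128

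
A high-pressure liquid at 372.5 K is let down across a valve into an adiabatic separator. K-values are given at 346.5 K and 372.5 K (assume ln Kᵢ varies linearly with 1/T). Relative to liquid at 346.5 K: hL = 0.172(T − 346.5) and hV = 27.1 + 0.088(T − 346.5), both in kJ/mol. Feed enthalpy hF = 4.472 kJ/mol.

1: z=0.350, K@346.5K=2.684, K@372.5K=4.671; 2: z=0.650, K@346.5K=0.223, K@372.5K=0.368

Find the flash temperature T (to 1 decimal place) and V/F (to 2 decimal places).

Adiabatic flash: solve Rachford–Rice at each trial T, then check hF = ψ·hV(T) + (1−ψ)·hL(T).
  T = 346.5 K: K = (2.684, 0.223), RR gives ψ = 0.064, H_out = 1.747 kJ/mol
  T = 372.5 K: K = (4.671, 0.368), RR gives ψ = 0.377, H_out = 13.859 kJ/mol
  T = 359.5 K: K = (3.576, 0.289), RR gives ψ = 0.240, H_out = 8.479 kJ/mol
  T = 353.0 K: K = (3.106, 0.255), RR gives ψ = 0.161, H_out = 5.391 kJ/mol
  T = 349.8 K: K = (2.893, 0.239), RR gives ψ = 0.116, H_out = 3.686 kJ/mol
  T = 351.4 K: K = (2.998, 0.246), RR gives ψ = 0.139, H_out = 4.557 kJ/mol
Linear interpolation between T = 349.8 (H_out = 3.686) and T = 351.4 (H_out = 4.557) on hF = 4.472 gives T ≈ 351.2 K, at which ψ = 0.14.

T = 351.2 K, V/F = 0.14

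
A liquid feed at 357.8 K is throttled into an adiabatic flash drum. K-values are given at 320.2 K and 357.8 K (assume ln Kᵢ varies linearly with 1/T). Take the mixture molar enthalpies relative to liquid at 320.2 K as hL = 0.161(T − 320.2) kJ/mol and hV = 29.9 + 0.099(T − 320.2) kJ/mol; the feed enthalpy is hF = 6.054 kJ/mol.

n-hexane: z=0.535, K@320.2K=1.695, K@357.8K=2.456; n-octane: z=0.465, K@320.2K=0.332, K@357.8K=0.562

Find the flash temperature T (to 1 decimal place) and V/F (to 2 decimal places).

Adiabatic flash: solve Rachford–Rice at each trial T, then check hF = ψ·hV(T) + (1−ψ)·hL(T).
  T = 320.2 K: K = (1.695, 0.332), RR gives ψ = 0.132, H_out = 3.942 kJ/mol
  T = 357.8 K: K = (2.456, 0.562), RR gives ψ = 0.902, H_out = 30.923 kJ/mol
  T = 339.0 K: K = (2.061, 0.438), RR gives ψ = 0.514, H_out = 17.807 kJ/mol
  T = 329.6 K: K = (1.874, 0.383), RR gives ψ = 0.335, H_out = 11.344 kJ/mol
  T = 324.9 K: K = (1.784, 0.357), RR gives ψ = 0.239, H_out = 7.824 kJ/mol
  T = 322.5 K: K = (1.738, 0.344), RR gives ψ = 0.186, H_out = 5.897 kJ/mol
Linear interpolation between T = 322.5 (H_out = 5.897) and T = 324.9 (H_out = 7.824) on hF = 6.054 gives T ≈ 322.7 K, at which ψ = 0.19.

T = 322.7 K, V/F = 0.19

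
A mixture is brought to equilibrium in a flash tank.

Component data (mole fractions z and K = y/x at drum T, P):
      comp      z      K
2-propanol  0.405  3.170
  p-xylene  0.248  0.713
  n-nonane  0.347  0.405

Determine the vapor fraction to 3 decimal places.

Let ψ = V/F and solve Σ zᵢ(Kᵢ−1)/(1+ψ(Kᵢ−1)) = 0.
g(0) = ΣzᵢKᵢ − 1 = 0.601 and g(1) = 1 − Σzᵢ/Kᵢ = -0.332, so a root lies in (0, 1).
Iterate (Newton) starting at ψ = 0.34:
  ψ = 0.340: g = 0.1680, g' = -0.850 → ψ = 0.538
  ψ = 0.538: g = 0.0178, g' = -0.700 → ψ = 0.563
Converged at ψ = 0.563.

ψ = 0.563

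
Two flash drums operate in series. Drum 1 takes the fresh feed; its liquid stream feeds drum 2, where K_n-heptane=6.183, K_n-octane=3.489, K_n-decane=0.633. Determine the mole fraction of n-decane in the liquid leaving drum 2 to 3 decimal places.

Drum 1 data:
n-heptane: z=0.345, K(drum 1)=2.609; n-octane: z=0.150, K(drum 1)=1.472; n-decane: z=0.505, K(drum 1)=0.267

Drum 1:
Let ψ₁ = V/F and solve Σ zᵢ(Kᵢ−1)/(1+ψ₁(Kᵢ−1)) = 0.
Feasibility: ΣzᵢKᵢ = 1.256, Σzᵢ/Kᵢ = 2.126 — both > 1, two phases present.
Iterate (Newton) starting at ψ₁ = 0.5:
  ψ₁ = 0.500: g = -0.2194, g' = -0.972 → ψ₁ = 0.274
  ψ₁ = 0.274: g = -0.0155, g' = -0.881 → ψ₁ = 0.257
Converged at ψ₁ = 0.257.
Drum-1 compositions:
  n-heptane: x = 0.244, y = 0.637
  n-octane: x = 0.134, y = 0.197
  n-decane: x = 0.622, y = 0.166
Drum-2 feed = drum-1 liquid: z₂ = (0.2441, 0.1338, 0.6221).
Drum 2:
Let ψ₂ = V/F and solve Σ zᵢ(Kᵢ−1)/(1+ψ₂(Kᵢ−1)) = 0.
Check two-phase: ΣzᵢKᵢ = 2.370 > 1 and Σzᵢ/Kᵢ = 1.061 > 1, so g(0) = 1.370 > 0 and g(1) = -0.061 < 0.
Newton iteration, ψ₂⁰ = 0.48:
  ψ₂ = 0.480: g = 0.2374, g' = -0.835 → ψ₂ = 0.764
  ψ₂ = 0.764: g = 0.0524, g' = -0.527 → ψ₂ = 0.864
  ψ₂ = 0.864: g = 0.0024, g' = -0.482 → ψ₂ = 0.869
Converged at ψ₂ = 0.869.
  n-heptane: x = 0.044, y = 0.274
  n-octane: x = 0.042, y = 0.148
  n-decane: x = 0.913, y = 0.578

x_n-decane (drum 2) = 0.913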